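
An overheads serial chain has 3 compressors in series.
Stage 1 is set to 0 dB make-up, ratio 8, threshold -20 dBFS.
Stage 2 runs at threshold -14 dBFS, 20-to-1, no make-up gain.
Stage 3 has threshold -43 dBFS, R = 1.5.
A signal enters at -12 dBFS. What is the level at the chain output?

Stage 1: overshoot 8 dB → 8/8 = 1 dB → -19 dBFS.
Stage 2: below threshold (-19 ≤ -14); passes unchanged; output -19 dBFS.
Stage 3: -19 dBFS is 24 dB over -43 dBFS; at 1.5:1 that becomes 16 dB over, giving -27 dBFS.

-27 dBFS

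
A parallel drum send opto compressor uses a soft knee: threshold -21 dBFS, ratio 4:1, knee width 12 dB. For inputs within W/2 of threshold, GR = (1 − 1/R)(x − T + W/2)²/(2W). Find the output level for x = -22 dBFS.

x − T + W/2 = -22 − (-21) + 6 = 5.
GR = (1 − 1/4) × 5² / 24 = 0.75 × 25 / 24 = 0.78125 dB.
Output = -22 − 0.78125 = -22.78125 dBFS.

-22.78125 dBFS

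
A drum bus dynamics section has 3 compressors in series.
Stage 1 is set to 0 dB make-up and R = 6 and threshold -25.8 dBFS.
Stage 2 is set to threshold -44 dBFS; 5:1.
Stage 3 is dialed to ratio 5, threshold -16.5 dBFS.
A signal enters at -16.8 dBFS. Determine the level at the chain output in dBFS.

-40.06 dBFS

Stage 1: -16.8 dBFS is 9 dB over -25.8 dBFS; at 6:1 that becomes 1.5 dB over, giving -24.3 dBFS.
Stage 2: overshoot 19.7 dB → 19.7/5 = 3.94 dB → -40.06 dBFS.
Stage 3: below threshold (-40.06 ≤ -16.5); passes unchanged; output -40.06 dBFS.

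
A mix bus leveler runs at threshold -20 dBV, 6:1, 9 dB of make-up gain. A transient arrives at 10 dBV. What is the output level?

-6 dBV

Overshoot: 10 − (-20) = 30 dB.
6:1 compression reduces that to 30/6 = 5 dB over.
So the level is -20 + 5 = -15 dBV; make-up adds 9 dB, giving -6 dBV.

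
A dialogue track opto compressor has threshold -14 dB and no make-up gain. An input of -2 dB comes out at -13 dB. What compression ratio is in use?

12:1

Input overshoot = -2 − (-14) = 12 dB; output overshoot = -13 − (-14) = 1 dB.
Ratio = 12 / 1 = 12.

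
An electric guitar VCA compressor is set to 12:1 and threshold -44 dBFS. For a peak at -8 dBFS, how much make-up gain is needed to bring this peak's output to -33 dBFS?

The peak compresses to -44 + 36/12 = -41 dBFS.
To reach -33 dBFS requires -33 − (-41) = 8 dB of make-up.

8 dB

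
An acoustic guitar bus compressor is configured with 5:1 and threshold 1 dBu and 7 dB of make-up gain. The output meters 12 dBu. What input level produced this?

Remove make-up: 12 − 7 = 5 dBu.
The compressed level sits 5 − 1 = 4 dB over threshold.
Before 5:1 compression the overshoot was 4 × 5 = 20 dB, so input = 1 + 20 = 21 dBu.

21 dBu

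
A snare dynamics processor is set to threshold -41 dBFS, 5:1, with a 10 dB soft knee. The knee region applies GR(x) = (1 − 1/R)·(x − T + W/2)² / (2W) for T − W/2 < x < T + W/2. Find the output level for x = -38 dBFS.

x − T + W/2 = -38 − (-41) + 5 = 8.
GR = (1 − 1/5) × 8² / 20 = 0.8 × 64 / 20 = 2.56 dB.
Output = -38 − 2.56 = -40.56 dBFS.

-40.56 dBFS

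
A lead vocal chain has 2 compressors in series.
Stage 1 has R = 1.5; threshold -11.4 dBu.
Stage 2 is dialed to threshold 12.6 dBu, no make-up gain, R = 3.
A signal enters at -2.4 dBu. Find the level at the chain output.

-5.4 dBu

Stage 1: -2.4 dBu is 9 dB over -11.4 dBu; at 1.5:1 that becomes 6 dB over, giving -5.4 dBu.
Stage 2: -5.4 dBu is at or below the 12.6 dBu threshold — no compression; output -5.4 dBu.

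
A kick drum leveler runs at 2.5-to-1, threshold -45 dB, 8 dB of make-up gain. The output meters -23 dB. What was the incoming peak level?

Remove make-up: -23 − 8 = -31 dB.
That's 14 dB above the -45 dB threshold.
Undo the ratio: input overshoot = 14 × 2.5 = 35 dB, giving input = -10 dB.

-10 dB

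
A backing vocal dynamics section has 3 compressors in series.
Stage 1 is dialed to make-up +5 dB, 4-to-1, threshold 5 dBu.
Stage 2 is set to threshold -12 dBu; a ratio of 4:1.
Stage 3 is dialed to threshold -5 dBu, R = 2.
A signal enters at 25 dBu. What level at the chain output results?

Stage 1: 25 dBu is 20 dB over 5 dBu; at 4:1 that becomes 5 dB over, giving 10 dBu; +5 dB make-up → 15 dBu.
Stage 2: 15 dBu is 27 dB over -12 dBu; at 4:1 that becomes 6.75 dB over, giving -5.25 dBu.
Stage 3: below threshold (-5.25 ≤ -5); passes unchanged; output -5.25 dBu.

-5.25 dBu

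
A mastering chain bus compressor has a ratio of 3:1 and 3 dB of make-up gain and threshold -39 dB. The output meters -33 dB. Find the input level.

-30 dB

Before make-up, the level was -33 − 3 = -36 dB.
The compressed level sits -36 − (-39) = 3 dB over threshold.
Before 3:1 compression the overshoot was 3 × 3 = 9 dB, so input = -39 + 9 = -30 dB.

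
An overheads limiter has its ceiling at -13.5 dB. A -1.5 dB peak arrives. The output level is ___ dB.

-13.5 dB

The limiter clamps the peak to its -13.5 dB ceiling.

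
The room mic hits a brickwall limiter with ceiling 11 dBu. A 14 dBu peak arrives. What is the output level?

A brickwall limiter is an ∞:1 compressor: any input above the ceiling is clamped to 11 dBu.

11 dBu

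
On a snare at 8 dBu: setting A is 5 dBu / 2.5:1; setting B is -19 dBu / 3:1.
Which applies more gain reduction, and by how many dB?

A: overshoot 3 dB → output overshoot 1.2 dB → GR 1.8 dB.
B: overshoot 27 dB → output overshoot 9 dB → GR 18 dB.
Difference: 16.2 dB in favour of B.

B, by 16.2 dB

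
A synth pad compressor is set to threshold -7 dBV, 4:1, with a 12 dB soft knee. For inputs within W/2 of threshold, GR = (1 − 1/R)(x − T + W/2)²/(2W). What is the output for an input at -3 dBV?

x − T + W/2 = -3 − (-7) + 6 = 10.
GR = (1 − 1/4) × 10² / 24 = 0.75 × 100 / 24 = 3.125 dB.
Output = -3 − 3.125 = -6.125 dBV.

-6.125 dBV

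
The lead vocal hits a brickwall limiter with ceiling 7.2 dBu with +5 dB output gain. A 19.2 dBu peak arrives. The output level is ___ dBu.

At ∞:1, everything above 7.2 dBu is held at the ceiling.
Output gain then adds 5 dB: 7.2 + 5 = 12.2 dBu.

12.2 dBu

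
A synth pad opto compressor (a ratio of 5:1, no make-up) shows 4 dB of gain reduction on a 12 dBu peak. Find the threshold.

7 dBu

Let T be the threshold. Output overshoot = (input overshoot)/R, so 8 − T = (12 − T)/5.
5·(8 − T) = 12 − T → 4·T = 40 − 12 = 28.
T = 28/4 = 7 dBu.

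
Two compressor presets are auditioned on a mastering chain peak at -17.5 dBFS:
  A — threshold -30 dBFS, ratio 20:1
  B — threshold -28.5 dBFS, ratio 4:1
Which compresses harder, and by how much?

A, by 3.625 dB

A: GR = 12.5 − 12.5/20 = 11.875 dB.
B: GR = 11 − 11/4 = 8.25 dB.
A applies 3.625 dB more gain reduction.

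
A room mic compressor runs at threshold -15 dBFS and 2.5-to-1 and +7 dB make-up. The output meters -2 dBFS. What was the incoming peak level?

0 dBFS

Remove make-up: -2 − 7 = -9 dBFS.
That's 6 dB above the -15 dBFS threshold.
Input overshoot = R × output overshoot = 15 dB → input = -15 + 15 = 0 dBFS.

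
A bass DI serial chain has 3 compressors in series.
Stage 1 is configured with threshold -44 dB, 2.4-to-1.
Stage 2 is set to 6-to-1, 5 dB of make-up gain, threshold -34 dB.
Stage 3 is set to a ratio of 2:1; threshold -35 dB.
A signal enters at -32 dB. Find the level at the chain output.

-34.5 dB

Stage 1: overshoot 12 dB → 12/2.4 = 5 dB → -39 dB.
Stage 2: below threshold (-39 ≤ -34); passes unchanged; make-up brings it to -34 dB.
Stage 3: 1 dB above -35 dB, reduced 2:1 to 0.5 dB above → -34.5 dB.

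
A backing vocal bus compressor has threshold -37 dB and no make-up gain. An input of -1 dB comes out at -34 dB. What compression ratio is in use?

12:1

Input overshoot = -1 − (-37) = 36 dB; output overshoot = -34 − (-37) = 3 dB.
Ratio = 36 / 3 = 12.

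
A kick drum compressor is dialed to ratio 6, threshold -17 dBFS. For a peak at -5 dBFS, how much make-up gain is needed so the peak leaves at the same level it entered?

10 dB

Overshoot 12 dB → 12/6 = 2 dB after compression, so the compressed level is -17 + 2 = -15 dBFS.
Make-up = target − compressed = -5 − (-15) = 10 dB.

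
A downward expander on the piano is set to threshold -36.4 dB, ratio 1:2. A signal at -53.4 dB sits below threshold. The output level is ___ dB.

The input is 17 dB below the -36.4 dB threshold.
A 1:2 expander multiplies undershoot by 2: 17 × 2 = 34 dB below threshold.
Output = -36.4 − 34 = -70.4 dB.

-70.4 dB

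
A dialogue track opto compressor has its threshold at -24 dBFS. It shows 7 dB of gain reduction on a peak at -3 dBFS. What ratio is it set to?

1.5:1

Input overshoot = -3 − (-24) = 21 dB.
Output overshoot = 21 − 7 = 14 dB.
Ratio = input overshoot / output overshoot = 21 / 14 = 1.5.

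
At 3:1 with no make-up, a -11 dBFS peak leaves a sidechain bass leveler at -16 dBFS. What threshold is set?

Input is 7.5 dB above T (since output overshoot × R = input overshoot: (-16 − T)·3 = -11 − T gives T = -18.5 dBFS).
Check: -18.5 + (-11 − (-18.5))/3 = -18.5 + 2.5 = -16 dBFS. ✓

-18.5 dBFS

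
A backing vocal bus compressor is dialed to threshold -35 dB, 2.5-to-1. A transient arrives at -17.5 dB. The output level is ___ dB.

-28 dB

-17.5 dB sits 17.5 dB over threshold.
At 2.5:1 the overshoot is divided by 2.5, leaving 7 dB above threshold.
Output = -35 + 7 = -28 dB.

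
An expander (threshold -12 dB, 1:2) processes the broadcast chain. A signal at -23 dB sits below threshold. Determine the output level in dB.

-34 dB

Below threshold, a 1:2 expander applies gain = (2−1)×(T − x) of attenuation.
(2−1) × 11 = 11 dB, so output = -23 − 11 = -34 dB.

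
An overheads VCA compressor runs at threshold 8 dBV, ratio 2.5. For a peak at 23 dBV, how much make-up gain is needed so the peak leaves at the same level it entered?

Overshoot 15 dB → 15/2.5 = 6 dB after compression, so the compressed level is 8 + 6 = 14 dBV.
Make-up = target − compressed = 23 − 14 = 9 dB.

9 dB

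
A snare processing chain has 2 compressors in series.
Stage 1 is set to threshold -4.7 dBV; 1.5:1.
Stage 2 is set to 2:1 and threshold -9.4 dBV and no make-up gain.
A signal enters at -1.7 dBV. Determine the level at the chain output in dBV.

Stage 1: overshoot 3 dB → 3/1.5 = 2 dB → -2.7 dBV.
Stage 2: -2.7 dBV is 6.7 dB over -9.4 dBV; at 2:1 that becomes 3.35 dB over, giving -6.05 dBV.

-6.05 dBV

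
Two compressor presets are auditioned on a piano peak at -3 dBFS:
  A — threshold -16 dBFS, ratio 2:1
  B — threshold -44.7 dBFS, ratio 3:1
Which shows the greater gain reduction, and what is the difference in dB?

A: GR = 13 − 13/2 = 6.5 dB.
B: GR = 41.7 − 41.7/3 = 27.8 dB.
B applies 21.3 dB more gain reduction.

B, by 21.3 dB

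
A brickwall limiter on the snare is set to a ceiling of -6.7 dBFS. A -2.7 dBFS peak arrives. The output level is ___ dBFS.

-6.7 dBFS

A brickwall limiter is an ∞:1 compressor: any input above the ceiling is clamped to -6.7 dBFS.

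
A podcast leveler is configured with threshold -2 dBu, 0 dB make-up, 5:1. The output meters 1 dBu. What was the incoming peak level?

13 dBu

Post-compression overshoot = 1 − (-2) = 3 dB.
Input overshoot = R × output overshoot = 15 dB → input = -2 + 15 = 13 dBu.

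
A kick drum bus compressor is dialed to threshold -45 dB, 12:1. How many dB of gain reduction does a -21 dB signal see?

22 dB

Overshoot = -21 − (-45) = 24 dB.
A 12:1 ratio leaves 2 dB of that excess.
So the signal is attenuated by 24 − 2 = 22 dB.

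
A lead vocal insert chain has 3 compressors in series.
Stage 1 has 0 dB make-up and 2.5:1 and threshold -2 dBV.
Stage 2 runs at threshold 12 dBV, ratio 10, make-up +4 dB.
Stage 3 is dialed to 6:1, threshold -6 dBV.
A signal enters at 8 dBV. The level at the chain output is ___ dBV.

-4 dBV

Stage 1: overshoot 10 dB → 10/2.5 = 4 dB → 2 dBV.
Stage 2: 2 dBV ≤ 12 dBV, so stage 2 doesn't engage; make-up brings it to 6 dBV.
Stage 3: 6 dBV is 12 dB over -6 dBV; at 6:1 that becomes 2 dB over, giving -4 dBV.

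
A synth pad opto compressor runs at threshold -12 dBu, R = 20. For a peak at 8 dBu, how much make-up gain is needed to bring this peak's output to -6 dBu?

5 dB

The peak compresses to -12 + 20/20 = -11 dBu.
To reach -6 dBu requires -6 − (-11) = 5 dB of make-up.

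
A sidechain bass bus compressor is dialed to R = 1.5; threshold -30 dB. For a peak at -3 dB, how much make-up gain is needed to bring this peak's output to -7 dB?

5 dB

Overshoot 27 dB → 27/1.5 = 18 dB after compression, so the compressed level is -30 + 18 = -12 dB.
Make-up = target − compressed = -7 − (-12) = 5 dB.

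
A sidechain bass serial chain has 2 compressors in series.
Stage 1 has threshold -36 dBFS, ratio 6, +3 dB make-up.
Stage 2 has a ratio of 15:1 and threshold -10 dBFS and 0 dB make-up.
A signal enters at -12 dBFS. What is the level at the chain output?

-29 dBFS

Stage 1: -12 dBFS is 24 dB over -36 dBFS; at 6:1 that becomes 4 dB over, giving -32 dBFS; +3 dB make-up → -29 dBFS.
Stage 2: -29 dBFS ≤ -10 dBFS, so stage 2 doesn't engage; output -29 dBFS.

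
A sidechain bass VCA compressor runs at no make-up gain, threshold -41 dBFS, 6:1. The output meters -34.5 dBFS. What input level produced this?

That's 6.5 dB above the -41 dBFS threshold.
Undo the ratio: input overshoot = 6.5 × 6 = 39 dB, giving input = -2 dBFS.

-2 dBFS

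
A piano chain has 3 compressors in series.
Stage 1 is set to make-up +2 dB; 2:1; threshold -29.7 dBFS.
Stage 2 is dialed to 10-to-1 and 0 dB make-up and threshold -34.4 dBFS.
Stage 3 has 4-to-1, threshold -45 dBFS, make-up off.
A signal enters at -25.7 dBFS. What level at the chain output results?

Stage 1: -25.7 dBFS is 4 dB over -29.7 dBFS; at 2:1 that becomes 2 dB over, giving -27.7 dBFS; +2 dB make-up → -25.7 dBFS.
Stage 2: -25.7 dBFS is 8.7 dB over -34.4 dBFS; at 10:1 that becomes 0.87 dB over, giving -33.53 dBFS.
Stage 3: 11.47 dB above -45 dBFS, reduced 4:1 to 2.8675 dB above → -42.1325 dBFS.

-42.1325 dBFS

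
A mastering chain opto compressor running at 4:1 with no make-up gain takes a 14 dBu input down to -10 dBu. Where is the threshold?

Gain reduction = 14 − (-10) = 24 dB; output overshoot = GR / (R − 1) = 24 / 3 = 8 dB.
Threshold = output − output overshoot = -10 − 8 = -18 dBu.

-18 dBu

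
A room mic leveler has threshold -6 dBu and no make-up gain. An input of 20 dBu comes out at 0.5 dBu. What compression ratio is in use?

Input overshoot = 20 − (-6) = 26 dB; output overshoot = 0.5 − (-6) = 6.5 dB.
Ratio = 26 / 6.5 = 4.

4:1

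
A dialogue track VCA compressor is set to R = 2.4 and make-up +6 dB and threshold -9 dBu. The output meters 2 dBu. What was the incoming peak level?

3 dBu

Before make-up, the level was 2 − 6 = -4 dBu.
The compressed level sits -4 − (-9) = 5 dB over threshold.
Before 2.4:1 compression the overshoot was 5 × 2.4 = 12 dB, so input = -9 + 12 = 3 dBu.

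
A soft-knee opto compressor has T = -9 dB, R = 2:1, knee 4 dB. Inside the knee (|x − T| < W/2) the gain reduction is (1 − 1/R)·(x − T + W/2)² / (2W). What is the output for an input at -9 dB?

-9.25 dB

x − T + W/2 = -9 − (-9) + 2 = 2.
GR = (1 − 1/2) × 2² / 8 = 0.5 × 4 / 8 = 0.25 dB.
Output = -9 − 0.25 = -9.25 dB.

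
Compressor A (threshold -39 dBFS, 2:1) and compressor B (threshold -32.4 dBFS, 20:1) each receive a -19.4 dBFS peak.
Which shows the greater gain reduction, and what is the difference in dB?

A: overshoot 19.6 dB → output overshoot 9.8 dB → GR 9.8 dB.
B: overshoot 13 dB → output overshoot 0.65 dB → GR 12.35 dB.
Difference: 2.55 dB in favour of B.

B, by 2.55 dB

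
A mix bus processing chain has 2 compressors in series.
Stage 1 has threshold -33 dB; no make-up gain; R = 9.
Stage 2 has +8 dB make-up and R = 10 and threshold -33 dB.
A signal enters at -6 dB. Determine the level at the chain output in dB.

Stage 1: overshoot 27 dB → 27/9 = 3 dB → -30 dB.
Stage 2: -30 dB is 3 dB over -33 dB; at 10:1 that becomes 0.3 dB over, giving -32.7 dB; +8 dB make-up → -24.7 dB.

-24.7 dB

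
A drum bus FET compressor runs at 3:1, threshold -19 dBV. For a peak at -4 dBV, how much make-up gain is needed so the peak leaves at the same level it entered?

Overshoot 15 dB → 15/3 = 5 dB after compression, so the compressed level is -19 + 5 = -14 dBV.
Make-up = target − compressed = -4 − (-14) = 10 dB.

10 dB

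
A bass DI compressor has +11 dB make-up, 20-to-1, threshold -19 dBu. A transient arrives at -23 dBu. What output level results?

-23 dBu is 4 dB below the -19 dBu threshold, so no gain reduction is applied.
Make-up gain adds 11 dB: -23 + 11 = -12 dBu.

-12 dBu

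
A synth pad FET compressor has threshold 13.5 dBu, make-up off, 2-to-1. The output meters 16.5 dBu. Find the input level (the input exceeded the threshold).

19.5 dBu

Post-compression overshoot = 16.5 − 13.5 = 3 dB.
Before 2:1 compression the overshoot was 3 × 2 = 6 dB, so input = 13.5 + 6 = 19.5 dBu.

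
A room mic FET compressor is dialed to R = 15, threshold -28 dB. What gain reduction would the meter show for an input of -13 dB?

14 dB

Overshoot = -13 − (-28) = 15 dB.
At 15:1, output sits 15/15 = 1 dB above threshold.
So the signal is attenuated by 15 − 1 = 14 dB.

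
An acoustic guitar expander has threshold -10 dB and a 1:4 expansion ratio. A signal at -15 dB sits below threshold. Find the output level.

Undershoot = (-10) − (-15) = 5 dB.
At 1:4, that expands to 20 dB under threshold.
Output = -10 − 20 = -30 dB.

-30 dB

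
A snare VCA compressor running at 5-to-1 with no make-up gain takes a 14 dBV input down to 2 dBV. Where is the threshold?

-1 dBV

Let T be the threshold. Output overshoot = (input overshoot)/R, so 2 − T = (14 − T)/5.
5·(2 − T) = 14 − T → 4·T = 10 − 14 = -4.
T = -4/4 = -1 dBV.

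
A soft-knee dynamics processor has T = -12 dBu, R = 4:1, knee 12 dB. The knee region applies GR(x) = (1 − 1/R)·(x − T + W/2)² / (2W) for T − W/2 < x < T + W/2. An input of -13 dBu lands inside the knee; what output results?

x − T + W/2 = -13 − (-12) + 6 = 5.
GR = (1 − 1/4) × 5² / 24 = 0.75 × 25 / 24 = 0.78125 dB.
Output = -13 − 0.78125 = -13.78125 dBu.

-13.78125 dBu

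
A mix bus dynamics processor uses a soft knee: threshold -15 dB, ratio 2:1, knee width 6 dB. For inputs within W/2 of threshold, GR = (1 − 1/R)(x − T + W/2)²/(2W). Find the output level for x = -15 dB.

x − T + W/2 = -15 − (-15) + 3 = 3.
GR = (1 − 1/2) × 3² / 12 = 0.5 × 9 / 12 = 0.375 dB.
Output = -15 − 0.375 = -15.375 dB.

-15.375 dB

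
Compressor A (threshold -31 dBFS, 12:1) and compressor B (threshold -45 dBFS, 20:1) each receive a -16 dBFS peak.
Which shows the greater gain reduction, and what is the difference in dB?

B, by 13.8 dB

A: overshoot 15 dB → output overshoot 1.25 dB → GR 13.75 dB.
B: overshoot 29 dB → output overshoot 1.45 dB → GR 27.55 dB.
B reduces 13.8 dB more.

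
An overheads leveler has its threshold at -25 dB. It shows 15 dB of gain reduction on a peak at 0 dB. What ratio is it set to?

Input overshoot = 0 − (-25) = 25 dB.
Output overshoot = 25 − 15 = 10 dB.
Ratio = input overshoot / output overshoot = 25 / 10 = 2.5.

2.5:1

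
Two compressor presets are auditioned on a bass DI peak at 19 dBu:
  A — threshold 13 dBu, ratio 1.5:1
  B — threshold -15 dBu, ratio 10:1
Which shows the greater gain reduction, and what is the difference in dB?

B, by 28.6 dB

A: overshoot 6 dB → output overshoot 4 dB → GR 2 dB.
B: overshoot 34 dB → output overshoot 3.4 dB → GR 30.6 dB.
B applies 28.6 dB more gain reduction.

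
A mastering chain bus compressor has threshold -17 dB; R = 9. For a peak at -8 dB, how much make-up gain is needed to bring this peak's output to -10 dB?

Without make-up, output = threshold + overshoot/9 = -17 + 1 = -16 dB.
Gap to target: 6 dB.

6 dB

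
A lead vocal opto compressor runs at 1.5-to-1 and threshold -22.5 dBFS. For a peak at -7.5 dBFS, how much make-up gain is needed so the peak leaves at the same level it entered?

Without make-up, output = threshold + overshoot/1.5 = -22.5 + 10 = -12.5 dBFS.
Gap to target: 5 dB.

5 dB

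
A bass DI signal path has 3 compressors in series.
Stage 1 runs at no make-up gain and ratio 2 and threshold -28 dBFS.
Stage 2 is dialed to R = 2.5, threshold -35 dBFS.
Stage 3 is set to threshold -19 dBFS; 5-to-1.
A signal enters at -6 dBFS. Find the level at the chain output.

Stage 1: 22 dB above -28 dBFS, reduced 2:1 to 11 dB above → -17 dBFS.
Stage 2: -17 dBFS is 18 dB over -35 dBFS; at 2.5:1 that becomes 7.2 dB over, giving -27.8 dBFS.
Stage 3: below threshold (-27.8 ≤ -19); passes unchanged; output -27.8 dBFS.

-27.8 dBFS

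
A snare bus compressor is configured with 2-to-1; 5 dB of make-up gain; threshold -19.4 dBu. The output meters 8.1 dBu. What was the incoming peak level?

Before make-up, the level was 8.1 − 5 = 3.1 dBu.
Post-compression overshoot = 3.1 − (-19.4) = 22.5 dB.
Undo the ratio: input overshoot = 22.5 × 2 = 45 dB, giving input = 25.6 dBu.

25.6 dBu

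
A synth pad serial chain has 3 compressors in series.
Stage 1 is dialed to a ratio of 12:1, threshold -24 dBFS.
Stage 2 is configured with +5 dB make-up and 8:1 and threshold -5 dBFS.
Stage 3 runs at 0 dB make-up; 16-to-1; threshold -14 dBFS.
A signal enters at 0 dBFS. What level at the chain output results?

-17 dBFS

Stage 1: overshoot 24 dB → 24/12 = 2 dB → -22 dBFS.
Stage 2: -22 dBFS ≤ -5 dBFS, so stage 2 doesn't engage; make-up brings it to -17 dBFS.
Stage 3: below threshold (-17 ≤ -14); passes unchanged; output -17 dBFS.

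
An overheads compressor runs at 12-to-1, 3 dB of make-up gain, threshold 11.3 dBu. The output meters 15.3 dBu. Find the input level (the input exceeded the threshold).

23.3 dBu

Before make-up, the level was 15.3 − 3 = 12.3 dBu.
The compressed level sits 12.3 − 11.3 = 1 dB over threshold.
Before 12:1 compression the overshoot was 1 × 12 = 12 dB, so input = 11.3 + 12 = 23.3 dBu.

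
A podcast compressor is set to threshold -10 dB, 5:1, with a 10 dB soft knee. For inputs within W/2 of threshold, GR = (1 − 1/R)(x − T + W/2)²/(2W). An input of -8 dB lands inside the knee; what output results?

x − T + W/2 = -8 − (-10) + 5 = 7.
GR = (1 − 1/5) × 7² / 20 = 0.8 × 49 / 20 = 1.96 dB.
Output = -8 − 1.96 = -9.96 dB.

-9.96 dB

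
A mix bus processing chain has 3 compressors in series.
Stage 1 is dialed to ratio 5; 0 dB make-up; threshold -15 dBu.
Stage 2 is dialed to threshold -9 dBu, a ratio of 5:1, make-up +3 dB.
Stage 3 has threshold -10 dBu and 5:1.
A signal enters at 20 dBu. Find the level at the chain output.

Stage 1: 35 dB above -15 dBu, reduced 5:1 to 7 dB above → -8 dBu.
Stage 2: -8 dBu is 1 dB over -9 dBu; at 5:1 that becomes 0.2 dB over, giving -8.8 dBu; +3 dB make-up → -5.8 dBu.
Stage 3: overshoot 4.2 dB → 4.2/5 = 0.84 dB → -9.16 dBu.

-9.16 dBu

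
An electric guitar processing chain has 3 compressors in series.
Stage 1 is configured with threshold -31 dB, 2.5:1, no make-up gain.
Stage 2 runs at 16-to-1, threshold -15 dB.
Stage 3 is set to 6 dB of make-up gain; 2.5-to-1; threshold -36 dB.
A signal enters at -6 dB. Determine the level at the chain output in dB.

Stage 1: 25 dB above -31 dB, reduced 2.5:1 to 10 dB above → -21 dB.
Stage 2: -21 dB is at or below the -15 dB threshold — no compression; output -21 dB.
Stage 3: overshoot 15 dB → 15/2.5 = 6 dB → -30 dB; +6 dB make-up → -24 dB.

-24 dB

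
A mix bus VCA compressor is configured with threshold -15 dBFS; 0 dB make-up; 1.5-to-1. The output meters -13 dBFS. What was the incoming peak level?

Post-compression overshoot = -13 − (-15) = 2 dB.
Input overshoot = R × output overshoot = 3 dB → input = -15 + 3 = -12 dBFS.

-12 dBFS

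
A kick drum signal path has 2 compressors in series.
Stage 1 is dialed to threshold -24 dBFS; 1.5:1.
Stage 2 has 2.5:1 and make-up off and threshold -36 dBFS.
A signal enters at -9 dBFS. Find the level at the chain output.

Stage 1: overshoot 15 dB → 15/1.5 = 10 dB → -14 dBFS.
Stage 2: -14 dBFS is 22 dB over -36 dBFS; at 2.5:1 that becomes 8.8 dB over, giving -27.2 dBFS.

-27.2 dBFS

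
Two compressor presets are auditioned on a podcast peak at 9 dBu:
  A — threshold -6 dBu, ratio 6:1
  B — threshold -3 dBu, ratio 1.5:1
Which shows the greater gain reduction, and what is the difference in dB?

A, by 8.5 dB

A: 15 dB over, compressed to 2.5 dB over, so 12.5 dB of GR.
B: 12 dB over, compressed to 8 dB over, so 4 dB of GR.
A applies 8.5 dB more gain reduction.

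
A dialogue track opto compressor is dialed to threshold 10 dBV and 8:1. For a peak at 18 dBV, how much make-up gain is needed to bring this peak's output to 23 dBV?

The peak compresses to 10 + 8/8 = 11 dBV.
To reach 23 dBV requires 23 − 11 = 12 dB of make-up.

12 dB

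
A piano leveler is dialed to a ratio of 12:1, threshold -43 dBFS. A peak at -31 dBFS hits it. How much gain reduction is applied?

11 dB

Overshoot = -31 − (-43) = 12 dB.
At 12:1, output sits 12/12 = 1 dB above threshold.
GR = overshoot in − overshoot out = 12 − 1 = 11 dB.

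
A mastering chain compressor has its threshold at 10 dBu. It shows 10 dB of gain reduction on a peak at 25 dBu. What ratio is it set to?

Input overshoot = 25 − 10 = 15 dB.
Output overshoot = 15 − 10 = 5 dB.
Ratio = input overshoot / output overshoot = 15 / 5 = 3.

3:1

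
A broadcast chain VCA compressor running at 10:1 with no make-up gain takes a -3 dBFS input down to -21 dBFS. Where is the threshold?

-23 dBFS

Input is 20 dB above T (since output overshoot × R = input overshoot: (-21 − T)·10 = -3 − T gives T = -23 dBFS).
Check: -23 + (-3 − (-23))/10 = -23 + 2 = -21 dBFS. ✓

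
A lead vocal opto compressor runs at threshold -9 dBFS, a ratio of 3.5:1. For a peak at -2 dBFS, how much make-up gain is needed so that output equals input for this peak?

5 dB

Without make-up, output = threshold + overshoot/3.5 = -9 + 2 = -7 dBFS.
Gap to target: 5 dB.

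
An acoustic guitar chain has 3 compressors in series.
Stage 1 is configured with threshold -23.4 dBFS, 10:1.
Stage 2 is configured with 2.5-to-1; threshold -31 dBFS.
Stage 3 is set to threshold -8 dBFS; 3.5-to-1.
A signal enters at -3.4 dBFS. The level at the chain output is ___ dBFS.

-27.16 dBFS

Stage 1: 20 dB above -23.4 dBFS, reduced 10:1 to 2 dB above → -21.4 dBFS.
Stage 2: 9.6 dB above -31 dBFS, reduced 2.5:1 to 3.84 dB above → -27.16 dBFS.
Stage 3: -27.16 dBFS is at or below the -8 dBFS threshold — no compression; output -27.16 dBFS.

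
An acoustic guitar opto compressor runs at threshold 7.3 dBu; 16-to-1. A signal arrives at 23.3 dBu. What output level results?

Overshoot: 23.3 − 7.3 = 16 dB.
16:1 compression reduces that to 16/16 = 1 dB over.
That puts the output at 8.3 dBu.

8.3 dBu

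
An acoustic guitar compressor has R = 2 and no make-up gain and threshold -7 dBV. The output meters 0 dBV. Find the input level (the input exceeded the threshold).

The compressed level sits 0 − (-7) = 7 dB over threshold.
Before 2:1 compression the overshoot was 7 × 2 = 14 dB, so input = -7 + 14 = 7 dBV.

7 dBV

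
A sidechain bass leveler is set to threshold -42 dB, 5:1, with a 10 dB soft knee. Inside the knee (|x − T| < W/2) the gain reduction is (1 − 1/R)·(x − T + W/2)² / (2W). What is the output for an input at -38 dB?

-41.24 dB

x − T + W/2 = -38 − (-42) + 5 = 9.
GR = (1 − 1/5) × 9² / 20 = 0.8 × 81 / 20 = 3.24 dB.
Output = -38 − 3.24 = -41.24 dB.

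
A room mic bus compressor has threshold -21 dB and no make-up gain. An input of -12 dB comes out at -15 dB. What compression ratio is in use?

Input overshoot = -12 − (-21) = 9 dB; output overshoot = -15 − (-21) = 6 dB.
Ratio = 9 / 6 = 1.5.

1.5:1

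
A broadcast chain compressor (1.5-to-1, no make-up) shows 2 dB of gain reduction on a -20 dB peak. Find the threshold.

-26 dB

Let T be the threshold. Output overshoot = (input overshoot)/R, so -22 − T = (-20 − T)/1.5.
1.5·(-22 − T) = -20 − T → 0.5·T = -33 − (-20) = -13.
T = -13/0.5 = -26 dB.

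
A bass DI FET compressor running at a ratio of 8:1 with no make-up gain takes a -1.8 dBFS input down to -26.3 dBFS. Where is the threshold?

Input is 28 dB above T (since output overshoot × R = input overshoot: (-26.3 − T)·8 = -1.8 − T gives T = -29.8 dBFS).
Check: -29.8 + (-1.8 − (-29.8))/8 = -29.8 + 3.5 = -26.3 dBFS. ✓

-29.8 dBFS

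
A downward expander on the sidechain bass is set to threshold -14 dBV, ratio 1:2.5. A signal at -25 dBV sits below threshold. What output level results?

-41.5 dBV

Undershoot = (-14) − (-25) = 11 dB.
At 1:2.5, that expands to 27.5 dB under threshold.
Output = -14 − 27.5 = -41.5 dBV.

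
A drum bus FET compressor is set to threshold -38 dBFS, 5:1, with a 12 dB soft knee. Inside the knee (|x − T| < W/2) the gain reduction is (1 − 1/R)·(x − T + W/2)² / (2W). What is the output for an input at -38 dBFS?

-39.2 dBFS

x − T + W/2 = -38 − (-38) + 6 = 6.
GR = (1 − 1/5) × 6² / 24 = 0.8 × 36 / 24 = 1.2 dB.
Output = -38 − 1.2 = -39.2 dBFS.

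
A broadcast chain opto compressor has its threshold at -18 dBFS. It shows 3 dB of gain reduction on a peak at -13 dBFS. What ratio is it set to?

2.5:1

Input overshoot = -13 − (-18) = 5 dB.
Output overshoot = 5 − 3 = 2 dB.
Ratio = input overshoot / output overshoot = 5 / 2 = 2.5.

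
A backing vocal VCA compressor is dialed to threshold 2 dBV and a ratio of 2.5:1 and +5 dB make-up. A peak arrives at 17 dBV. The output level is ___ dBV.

13 dBV

Overshoot: 17 − 2 = 15 dB.
The 15 dB excess becomes 6 dB after 2.5:1 reduction.
That puts the output at 8 dBV; make-up adds 5 dB, giving 13 dBV.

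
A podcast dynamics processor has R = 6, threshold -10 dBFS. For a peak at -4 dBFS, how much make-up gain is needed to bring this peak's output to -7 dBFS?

2 dB

Overshoot 6 dB → 6/6 = 1 dB after compression, so the compressed level is -10 + 1 = -9 dBFS.
Make-up = target − compressed = -7 − (-9) = 2 dB.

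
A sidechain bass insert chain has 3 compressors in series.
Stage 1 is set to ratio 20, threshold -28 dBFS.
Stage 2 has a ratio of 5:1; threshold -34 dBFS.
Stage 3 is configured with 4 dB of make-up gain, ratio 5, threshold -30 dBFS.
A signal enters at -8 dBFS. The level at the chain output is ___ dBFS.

Stage 1: overshoot 20 dB → 20/20 = 1 dB → -27 dBFS.
Stage 2: overshoot 7 dB → 7/5 = 1.4 dB → -32.6 dBFS.
Stage 3: -32.6 dBFS ≤ -30 dBFS, so stage 3 doesn't engage; make-up brings it to -28.6 dBFS.

-28.6 dBFS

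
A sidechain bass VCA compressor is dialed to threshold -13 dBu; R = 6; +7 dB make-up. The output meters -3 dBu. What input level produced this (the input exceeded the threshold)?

Remove make-up: -3 − 7 = -10 dBu.
Post-compression overshoot = -10 − (-13) = 3 dB.
Input overshoot = R × output overshoot = 18 dB → input = -13 + 18 = 5 dBu.

5 dBu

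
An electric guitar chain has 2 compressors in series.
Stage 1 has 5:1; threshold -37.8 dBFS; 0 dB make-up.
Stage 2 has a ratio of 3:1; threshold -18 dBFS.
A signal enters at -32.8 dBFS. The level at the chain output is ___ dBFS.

Stage 1: overshoot 5 dB → 5/5 = 1 dB → -36.8 dBFS.
Stage 2: below threshold (-36.8 ≤ -18); passes unchanged; output -36.8 dBFS.

-36.8 dBFS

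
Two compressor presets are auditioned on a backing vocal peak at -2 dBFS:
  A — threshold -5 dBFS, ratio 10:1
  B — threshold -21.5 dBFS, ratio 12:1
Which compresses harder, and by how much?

B, by 15.175 dB

A: overshoot 3 dB → output overshoot 0.3 dB → GR 2.7 dB.
B: overshoot 19.5 dB → output overshoot 1.625 dB → GR 17.875 dB.
B reduces 15.175 dB more.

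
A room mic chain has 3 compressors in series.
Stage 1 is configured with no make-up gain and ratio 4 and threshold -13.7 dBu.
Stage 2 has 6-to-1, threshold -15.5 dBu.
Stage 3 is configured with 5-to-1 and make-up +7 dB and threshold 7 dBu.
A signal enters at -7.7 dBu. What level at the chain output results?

Stage 1: 6 dB above -13.7 dBu, reduced 4:1 to 1.5 dB above → -12.2 dBu.
Stage 2: 3.3 dB above -15.5 dBu, reduced 6:1 to 0.55 dB above → -14.95 dBu.
Stage 3: -14.95 dBu ≤ 7 dBu, so stage 3 doesn't engage; make-up brings it to -7.95 dBu.

-7.95 dBu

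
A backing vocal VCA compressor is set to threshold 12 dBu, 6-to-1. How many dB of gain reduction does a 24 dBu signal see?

10 dB

Overshoot = 24 − 12 = 12 dB.
A 6:1 ratio leaves 2 dB of that excess.
GR = overshoot in − overshoot out = 12 − 2 = 10 dB.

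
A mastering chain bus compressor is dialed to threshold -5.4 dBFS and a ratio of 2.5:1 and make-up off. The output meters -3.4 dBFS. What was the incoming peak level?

The compressed level sits -3.4 − (-5.4) = 2 dB over threshold.
Before 2.5:1 compression the overshoot was 2 × 2.5 = 5 dB, so input = -5.4 + 5 = -0.4 dBFS.

-0.4 dBFS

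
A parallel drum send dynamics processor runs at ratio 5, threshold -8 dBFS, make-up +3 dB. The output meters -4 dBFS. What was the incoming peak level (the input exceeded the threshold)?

-3 dBFS

Stripping the +3 dB make-up gives -7 dBFS at the gain stage.
The compressed level sits -7 − (-8) = 1 dB over threshold.
Before 5:1 compression the overshoot was 1 × 5 = 5 dB, so input = -8 + 5 = -3 dBFS.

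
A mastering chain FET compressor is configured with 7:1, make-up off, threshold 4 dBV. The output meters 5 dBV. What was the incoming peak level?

That's 1 dB above the 4 dBV threshold.
Before 7:1 compression the overshoot was 1 × 7 = 7 dB, so input = 4 + 7 = 11 dBV.

11 dBV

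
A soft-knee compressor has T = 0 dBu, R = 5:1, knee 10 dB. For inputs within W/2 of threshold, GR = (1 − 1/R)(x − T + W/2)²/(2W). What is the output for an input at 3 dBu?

0.44 dBu

x − T + W/2 = 3 − 0 + 5 = 8.
GR = (1 − 1/5) × 8² / 20 = 0.8 × 64 / 20 = 2.56 dB.
Output = 3 − 2.56 = 0.44 dBu.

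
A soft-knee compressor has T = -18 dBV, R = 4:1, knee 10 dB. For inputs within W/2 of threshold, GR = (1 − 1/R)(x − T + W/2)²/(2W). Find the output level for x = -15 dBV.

x − T + W/2 = -15 − (-18) + 5 = 8.
GR = (1 − 1/4) × 8² / 20 = 0.75 × 64 / 20 = 2.4 dB.
Output = -15 − 2.4 = -17.4 dBV.

-17.4 dBV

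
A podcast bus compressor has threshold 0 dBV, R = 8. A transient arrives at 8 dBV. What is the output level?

8 dBV sits 8 dB over threshold.
8:1 compression reduces that to 8/8 = 1 dB over.
Output = 0 + 1 = 1 dBV.

1 dBV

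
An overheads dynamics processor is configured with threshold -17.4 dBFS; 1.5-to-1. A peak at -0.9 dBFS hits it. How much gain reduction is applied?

-0.9 dBFS exceeds the threshold by 16.5 dB.
At 1.5:1, output sits 16.5/1.5 = 11 dB above threshold.
So the signal is attenuated by 16.5 − 11 = 5.5 dB.

5.5 dB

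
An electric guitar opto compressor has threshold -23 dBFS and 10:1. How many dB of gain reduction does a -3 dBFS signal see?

18 dB

The signal is 20 dB above threshold.
At 10:1, output sits 20/10 = 2 dB above threshold.
GR = overshoot in − overshoot out = 20 − 2 = 18 dB.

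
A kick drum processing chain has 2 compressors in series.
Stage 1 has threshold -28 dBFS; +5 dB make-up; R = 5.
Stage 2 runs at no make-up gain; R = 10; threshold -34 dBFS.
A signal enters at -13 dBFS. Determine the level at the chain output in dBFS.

-32.6 dBFS

Stage 1: -13 dBFS is 15 dB over -28 dBFS; at 5:1 that becomes 3 dB over, giving -25 dBFS; +5 dB make-up → -20 dBFS.
Stage 2: 14 dB above -34 dBFS, reduced 10:1 to 1.4 dB above → -32.6 dBFS.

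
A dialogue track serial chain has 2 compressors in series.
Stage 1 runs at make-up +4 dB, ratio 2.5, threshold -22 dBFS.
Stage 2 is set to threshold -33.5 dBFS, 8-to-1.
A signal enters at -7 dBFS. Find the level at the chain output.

-30.8125 dBFS

Stage 1: 15 dB above -22 dBFS, reduced 2.5:1 to 6 dB above → -16 dBFS; +4 dB make-up → -12 dBFS.
Stage 2: overshoot 21.5 dB → 21.5/8 = 2.6875 dB → -30.8125 dBFS.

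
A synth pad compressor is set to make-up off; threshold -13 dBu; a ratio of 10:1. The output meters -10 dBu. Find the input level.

17 dBu

The compressed level sits -10 − (-13) = 3 dB over threshold.
Undo the ratio: input overshoot = 3 × 10 = 30 dB, giving input = 17 dBu.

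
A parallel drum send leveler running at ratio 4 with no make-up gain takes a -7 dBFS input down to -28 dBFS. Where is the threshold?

Input is 28 dB above T (since output overshoot × R = input overshoot: (-28 − T)·4 = -7 − T gives T = -35 dBFS).
Check: -35 + (-7 − (-35))/4 = -35 + 7 = -28 dBFS. ✓

-35 dBFS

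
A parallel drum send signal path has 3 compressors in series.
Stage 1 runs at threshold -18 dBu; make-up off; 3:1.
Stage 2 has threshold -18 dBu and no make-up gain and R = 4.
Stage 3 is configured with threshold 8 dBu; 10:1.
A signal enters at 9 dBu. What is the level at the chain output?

Stage 1: 27 dB above -18 dBu, reduced 3:1 to 9 dB above → -9 dBu.
Stage 2: -9 dBu is 9 dB over -18 dBu; at 4:1 that becomes 2.25 dB over, giving -15.75 dBu.
Stage 3: below threshold (-15.75 ≤ 8); passes unchanged; output -15.75 dBu.

-15.75 dBu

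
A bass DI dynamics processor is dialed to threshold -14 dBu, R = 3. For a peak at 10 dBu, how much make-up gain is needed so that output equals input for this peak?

The peak compresses to -14 + 24/3 = -6 dBu.
To reach 10 dBu requires 10 − (-6) = 16 dB of make-up.

16 dB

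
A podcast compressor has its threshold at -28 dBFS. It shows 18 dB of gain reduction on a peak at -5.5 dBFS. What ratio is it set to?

5:1

Input overshoot = -5.5 − (-28) = 22.5 dB.
Output overshoot = 22.5 − 18 = 4.5 dB.
Ratio = input overshoot / output overshoot = 22.5 / 4.5 = 5.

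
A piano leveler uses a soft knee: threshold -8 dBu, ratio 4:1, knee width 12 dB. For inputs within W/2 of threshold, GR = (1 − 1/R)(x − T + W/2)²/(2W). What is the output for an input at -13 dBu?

x − T + W/2 = -13 − (-8) + 6 = 1.
GR = (1 − 1/4) × 1² / 24 = 0.75 × 1 / 24 = 0.03125 dB.
Output = -13 − 0.03125 = -13.03125 dBu.

-13.03125 dBu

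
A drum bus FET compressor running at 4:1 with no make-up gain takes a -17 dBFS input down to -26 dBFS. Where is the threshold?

-29 dBFS

Gain reduction = -17 − (-26) = 9 dB; output overshoot = GR / (R − 1) = 9 / 3 = 3 dB.
Threshold = output − output overshoot = -26 − 3 = -29 dBFS.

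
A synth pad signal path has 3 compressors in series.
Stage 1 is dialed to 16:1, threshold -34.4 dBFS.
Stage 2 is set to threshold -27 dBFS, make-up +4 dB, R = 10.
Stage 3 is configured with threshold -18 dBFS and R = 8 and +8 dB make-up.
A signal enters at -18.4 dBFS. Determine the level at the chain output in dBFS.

-21.4 dBFS

Stage 1: 16 dB above -34.4 dBFS, reduced 16:1 to 1 dB above → -33.4 dBFS.
Stage 2: -33.4 dBFS is at or below the -27 dBFS threshold — no compression; make-up brings it to -29.4 dBFS.
Stage 3: -29.4 dBFS ≤ -18 dBFS, so stage 3 doesn't engage; make-up brings it to -21.4 dBFS.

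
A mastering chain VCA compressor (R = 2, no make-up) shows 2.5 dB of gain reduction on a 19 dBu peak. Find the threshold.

14 dBu

Gain reduction = 19 − 16.5 = 2.5 dB; output overshoot = GR / (R − 1) = 2.5 / 1 = 2.5 dB.
Threshold = output − output overshoot = 16.5 − 2.5 = 14 dBu.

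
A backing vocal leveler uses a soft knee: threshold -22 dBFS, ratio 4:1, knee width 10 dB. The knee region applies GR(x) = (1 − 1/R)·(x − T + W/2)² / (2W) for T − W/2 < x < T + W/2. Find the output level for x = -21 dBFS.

x − T + W/2 = -21 − (-22) + 5 = 6.
GR = (1 − 1/4) × 6² / 20 = 0.75 × 36 / 20 = 1.35 dB.
Output = -21 − 1.35 = -22.35 dBFS.

-22.35 dBFS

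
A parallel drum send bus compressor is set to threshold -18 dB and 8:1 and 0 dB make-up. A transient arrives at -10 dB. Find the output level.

The input is 8 dB above the -18 dB threshold.
8:1 compression reduces that to 8/8 = 1 dB over.
Output = -18 + 1 = -17 dB.

-17 dB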